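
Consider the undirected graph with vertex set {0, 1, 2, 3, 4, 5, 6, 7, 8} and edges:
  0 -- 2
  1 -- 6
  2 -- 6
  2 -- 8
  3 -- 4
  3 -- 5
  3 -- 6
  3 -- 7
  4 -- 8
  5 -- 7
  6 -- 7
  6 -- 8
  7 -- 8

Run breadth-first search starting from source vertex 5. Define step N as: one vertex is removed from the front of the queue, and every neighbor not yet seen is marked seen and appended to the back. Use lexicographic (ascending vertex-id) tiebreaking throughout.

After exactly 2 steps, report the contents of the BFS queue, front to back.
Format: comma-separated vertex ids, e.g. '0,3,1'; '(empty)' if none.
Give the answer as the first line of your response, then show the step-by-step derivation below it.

7,4,6

step 1: dequeue 5; queue=[3,7]; order=5
step 2: dequeue 3; queue=[7,4,6]; order=5,3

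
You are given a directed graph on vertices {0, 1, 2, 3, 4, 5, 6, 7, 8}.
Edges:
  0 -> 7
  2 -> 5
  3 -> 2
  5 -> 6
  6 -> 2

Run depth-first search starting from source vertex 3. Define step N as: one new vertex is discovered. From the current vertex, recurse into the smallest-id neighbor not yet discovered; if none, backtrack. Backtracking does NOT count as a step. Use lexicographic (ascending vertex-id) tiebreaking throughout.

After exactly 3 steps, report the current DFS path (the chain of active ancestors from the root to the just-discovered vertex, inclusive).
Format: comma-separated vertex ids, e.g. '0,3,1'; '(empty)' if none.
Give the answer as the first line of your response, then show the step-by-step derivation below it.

3,2,5

step 1: discover 3; path=3; order=3
step 2: discover 2; path=3>2; order=3,2
step 3: discover 5; path=3>2>5; order=3,2,5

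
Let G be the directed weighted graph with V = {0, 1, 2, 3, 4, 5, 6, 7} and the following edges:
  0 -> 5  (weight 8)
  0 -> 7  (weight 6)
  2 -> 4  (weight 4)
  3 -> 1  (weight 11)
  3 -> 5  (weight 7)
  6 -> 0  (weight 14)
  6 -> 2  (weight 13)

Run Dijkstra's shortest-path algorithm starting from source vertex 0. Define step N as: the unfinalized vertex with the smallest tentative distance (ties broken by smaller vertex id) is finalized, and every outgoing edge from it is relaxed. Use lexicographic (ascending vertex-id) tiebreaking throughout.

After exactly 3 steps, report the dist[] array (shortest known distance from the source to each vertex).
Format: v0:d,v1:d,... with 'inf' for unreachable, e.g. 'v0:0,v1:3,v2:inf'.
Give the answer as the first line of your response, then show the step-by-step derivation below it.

v0:0,v1:inf,v2:inf,v3:inf,v4:inf,v5:8,v6:inf,v7:6

step 1: dist = v0:0,v1:inf,v2:inf,v3:inf,v4:inf,v5:8,v6:inf,v7:6
step 2: dist = v0:0,v1:inf,v2:inf,v3:inf,v4:inf,v5:8,v6:inf,v7:6
step 3: dist = v0:0,v1:inf,v2:inf,v3:inf,v4:inf,v5:8,v6:inf,v7:6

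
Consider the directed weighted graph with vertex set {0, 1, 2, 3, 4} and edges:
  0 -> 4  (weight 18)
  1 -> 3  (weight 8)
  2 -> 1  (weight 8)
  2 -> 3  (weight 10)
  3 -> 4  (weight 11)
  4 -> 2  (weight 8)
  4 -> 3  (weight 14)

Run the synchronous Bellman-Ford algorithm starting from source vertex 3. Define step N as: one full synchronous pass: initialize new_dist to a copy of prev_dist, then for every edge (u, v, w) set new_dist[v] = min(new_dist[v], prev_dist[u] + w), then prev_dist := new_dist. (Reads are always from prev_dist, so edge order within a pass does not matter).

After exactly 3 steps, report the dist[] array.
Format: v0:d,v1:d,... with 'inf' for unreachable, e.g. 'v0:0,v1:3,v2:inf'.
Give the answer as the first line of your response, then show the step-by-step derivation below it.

v0:inf,v1:27,v2:19,v3:0,v4:11

step 1: dist = v0:inf,v1:inf,v2:inf,v3:0,v4:11
step 2: dist = v0:inf,v1:inf,v2:19,v3:0,v4:11
step 3: dist = v0:inf,v1:27,v2:19,v3:0,v4:11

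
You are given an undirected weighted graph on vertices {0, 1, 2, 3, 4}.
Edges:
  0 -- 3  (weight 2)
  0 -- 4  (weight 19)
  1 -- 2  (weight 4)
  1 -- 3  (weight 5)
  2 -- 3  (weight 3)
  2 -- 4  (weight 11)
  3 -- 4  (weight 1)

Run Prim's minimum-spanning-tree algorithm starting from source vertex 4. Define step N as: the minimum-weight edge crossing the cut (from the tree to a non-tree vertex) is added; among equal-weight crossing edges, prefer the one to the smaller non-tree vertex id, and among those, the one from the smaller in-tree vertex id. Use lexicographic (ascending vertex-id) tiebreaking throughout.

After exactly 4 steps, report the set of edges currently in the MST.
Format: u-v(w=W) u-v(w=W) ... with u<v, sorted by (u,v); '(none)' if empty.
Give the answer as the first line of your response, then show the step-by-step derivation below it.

0-3(w=2) 1-2(w=4) 2-3(w=3) 3-4(w=1)

step 1: add edge 3-4 (w=1); MST = {3-4(w=1)}
step 2: add edge 0-3 (w=2); MST = {0-3(w=2) 3-4(w=1)}
step 3: add edge 2-3 (w=3); MST = {0-3(w=2) 2-3(w=3) 3-4(w=1)}
step 4: add edge 1-2 (w=4); MST = {0-3(w=2) 1-2(w=4) 2-3(w=3) 3-4(w=1)}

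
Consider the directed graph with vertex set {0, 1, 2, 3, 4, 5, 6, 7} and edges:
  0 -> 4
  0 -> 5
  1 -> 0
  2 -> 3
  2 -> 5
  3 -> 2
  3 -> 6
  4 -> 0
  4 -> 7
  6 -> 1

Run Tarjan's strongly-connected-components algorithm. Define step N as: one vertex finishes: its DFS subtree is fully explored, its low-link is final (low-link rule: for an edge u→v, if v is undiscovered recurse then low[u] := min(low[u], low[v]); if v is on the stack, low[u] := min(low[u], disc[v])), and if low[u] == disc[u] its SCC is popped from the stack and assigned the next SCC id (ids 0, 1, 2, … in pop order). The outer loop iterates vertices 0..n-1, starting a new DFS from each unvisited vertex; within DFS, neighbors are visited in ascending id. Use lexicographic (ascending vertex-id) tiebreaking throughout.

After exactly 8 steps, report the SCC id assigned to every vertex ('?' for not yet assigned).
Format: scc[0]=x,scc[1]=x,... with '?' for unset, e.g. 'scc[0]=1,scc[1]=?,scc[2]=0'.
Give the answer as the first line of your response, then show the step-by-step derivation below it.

scc[0]=2,scc[1]=3,scc[2]=5,scc[3]=5,scc[4]=2,scc[5]=1,scc[6]=4,scc[7]=0

step 1: low=(low[0]=0,low[1]=?,low[2]=?,low[3]=?,low[4]=0,low[5]=?,low[6]=?,low[7]=2); scc=(scc[0]=?,scc[1]=?,scc[2]=?,scc[3]=?,scc[4]=?,scc[5]=?,scc[6]=?,scc[7]=0)
step 2: low=(low[0]=0,low[1]=?,low[2]=?,low[3]=?,low[4]=0,low[5]=?,low[6]=?,low[7]=2); scc=(scc[0]=?,scc[1]=?,scc[2]=?,scc[3]=?,scc[4]=?,scc[5]=?,scc[6]=?,scc[7]=0)
step 3: low=(low[0]=0,low[1]=?,low[2]=?,low[3]=?,low[4]=0,low[5]=3,low[6]=?,low[7]=2); scc=(scc[0]=?,scc[1]=?,scc[2]=?,scc[3]=?,scc[4]=?,scc[5]=1,scc[6]=?,scc[7]=0)
step 4: low=(low[0]=0,low[1]=?,low[2]=?,low[3]=?,low[4]=0,low[5]=3,low[6]=?,low[7]=2); scc=(scc[0]=2,scc[1]=?,scc[2]=?,scc[3]=?,scc[4]=2,scc[5]=1,scc[6]=?,scc[7]=0)
step 5: low=(low[0]=0,low[1]=4,low[2]=?,low[3]=?,low[4]=0,low[5]=3,low[6]=?,low[7]=2); scc=(scc[0]=2,scc[1]=3,scc[2]=?,scc[3]=?,scc[4]=2,scc[5]=1,scc[6]=?,scc[7]=0)
step 6: low=(low[0]=0,low[1]=4,low[2]=5,low[3]=5,low[4]=0,low[5]=3,low[6]=7,low[7]=2); scc=(scc[0]=2,scc[1]=3,scc[2]=?,scc[3]=?,scc[4]=2,scc[5]=1,scc[6]=4,scc[7]=0)
step 7: low=(low[0]=0,low[1]=4,low[2]=5,low[3]=5,low[4]=0,low[5]=3,low[6]=7,low[7]=2); scc=(scc[0]=2,scc[1]=3,scc[2]=?,scc[3]=?,scc[4]=2,scc[5]=1,scc[6]=4,scc[7]=0)
step 8: low=(low[0]=0,low[1]=4,low[2]=5,low[3]=5,low[4]=0,low[5]=3,low[6]=7,low[7]=2); scc=(scc[0]=2,scc[1]=3,scc[2]=5,scc[3]=5,scc[4]=2,scc[5]=1,scc[6]=4,scc[7]=0)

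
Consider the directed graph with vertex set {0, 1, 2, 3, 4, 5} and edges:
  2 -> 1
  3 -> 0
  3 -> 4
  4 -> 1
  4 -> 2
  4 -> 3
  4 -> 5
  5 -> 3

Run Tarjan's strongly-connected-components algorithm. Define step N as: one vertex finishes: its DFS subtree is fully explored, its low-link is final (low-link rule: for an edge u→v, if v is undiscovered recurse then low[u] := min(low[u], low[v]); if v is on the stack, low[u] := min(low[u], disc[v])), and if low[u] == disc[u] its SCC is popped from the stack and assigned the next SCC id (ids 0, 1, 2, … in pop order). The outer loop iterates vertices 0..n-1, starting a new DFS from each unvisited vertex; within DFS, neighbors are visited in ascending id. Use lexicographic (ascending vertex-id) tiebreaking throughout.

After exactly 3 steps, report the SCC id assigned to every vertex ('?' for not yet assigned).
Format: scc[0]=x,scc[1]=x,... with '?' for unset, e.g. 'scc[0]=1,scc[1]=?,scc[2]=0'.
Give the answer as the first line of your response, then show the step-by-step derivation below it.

scc[0]=0,scc[1]=1,scc[2]=2,scc[3]=?,scc[4]=?,scc[5]=?

step 1: low=(low[0]=0,low[1]=?,low[2]=?,low[3]=?,low[4]=?,low[5]=?); scc=(scc[0]=0,scc[1]=?,scc[2]=?,scc[3]=?,scc[4]=?,scc[5]=?)
step 2: low=(low[0]=0,low[1]=1,low[2]=?,low[3]=?,low[4]=?,low[5]=?); scc=(scc[0]=0,scc[1]=1,scc[2]=?,scc[3]=?,scc[4]=?,scc[5]=?)
step 3: low=(low[0]=0,low[1]=1,low[2]=2,low[3]=?,low[4]=?,low[5]=?); scc=(scc[0]=0,scc[1]=1,scc[2]=2,scc[3]=?,scc[4]=?,scc[5]=?)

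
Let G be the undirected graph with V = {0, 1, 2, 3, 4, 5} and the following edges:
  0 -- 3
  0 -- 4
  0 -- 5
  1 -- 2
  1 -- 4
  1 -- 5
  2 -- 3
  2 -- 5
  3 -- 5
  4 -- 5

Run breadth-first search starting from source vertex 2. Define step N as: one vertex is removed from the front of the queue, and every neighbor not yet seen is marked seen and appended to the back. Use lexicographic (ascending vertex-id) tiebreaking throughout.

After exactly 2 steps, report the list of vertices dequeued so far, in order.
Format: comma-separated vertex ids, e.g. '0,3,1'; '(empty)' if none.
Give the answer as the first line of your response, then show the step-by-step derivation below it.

2,1

step 1: dequeue 2; queue=[1,3,5]; order=2
step 2: dequeue 1; queue=[3,5,4]; order=2,1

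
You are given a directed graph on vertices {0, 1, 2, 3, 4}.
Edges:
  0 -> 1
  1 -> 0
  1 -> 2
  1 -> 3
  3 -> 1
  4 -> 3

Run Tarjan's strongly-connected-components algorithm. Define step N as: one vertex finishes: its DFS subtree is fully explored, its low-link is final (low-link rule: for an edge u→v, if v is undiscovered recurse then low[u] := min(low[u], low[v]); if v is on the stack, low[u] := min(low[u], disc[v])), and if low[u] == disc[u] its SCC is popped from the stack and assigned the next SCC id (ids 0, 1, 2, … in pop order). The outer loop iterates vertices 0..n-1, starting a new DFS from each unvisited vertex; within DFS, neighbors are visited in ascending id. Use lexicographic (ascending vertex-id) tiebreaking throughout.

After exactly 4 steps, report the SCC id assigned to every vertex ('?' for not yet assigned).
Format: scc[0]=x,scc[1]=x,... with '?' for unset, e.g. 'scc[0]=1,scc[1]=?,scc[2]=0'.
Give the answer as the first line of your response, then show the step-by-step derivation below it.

scc[0]=1,scc[1]=1,scc[2]=0,scc[3]=1,scc[4]=?

step 1: low=(low[0]=0,low[1]=0,low[2]=2,low[3]=?,low[4]=?); scc=(scc[0]=?,scc[1]=?,scc[2]=0,scc[3]=?,scc[4]=?)
step 2: low=(low[0]=0,low[1]=0,low[2]=2,low[3]=1,low[4]=?); scc=(scc[0]=?,scc[1]=?,scc[2]=0,scc[3]=?,scc[4]=?)
step 3: low=(low[0]=0,low[1]=0,low[2]=2,low[3]=1,low[4]=?); scc=(scc[0]=?,scc[1]=?,scc[2]=0,scc[3]=?,scc[4]=?)
step 4: low=(low[0]=0,low[1]=0,low[2]=2,low[3]=1,low[4]=?); scc=(scc[0]=1,scc[1]=1,scc[2]=0,scc[3]=1,scc[4]=?)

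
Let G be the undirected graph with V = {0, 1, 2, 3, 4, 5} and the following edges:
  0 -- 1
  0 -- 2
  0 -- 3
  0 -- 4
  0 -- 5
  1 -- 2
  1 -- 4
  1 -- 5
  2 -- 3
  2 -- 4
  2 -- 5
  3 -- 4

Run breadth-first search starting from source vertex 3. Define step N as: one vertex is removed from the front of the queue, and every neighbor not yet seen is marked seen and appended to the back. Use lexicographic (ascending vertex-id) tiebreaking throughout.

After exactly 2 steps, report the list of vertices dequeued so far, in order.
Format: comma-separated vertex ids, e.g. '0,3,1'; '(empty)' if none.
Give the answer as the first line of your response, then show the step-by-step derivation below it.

3,0

step 1: dequeue 3; queue=[0,2,4]; order=3
step 2: dequeue 0; queue=[2,4,1,5]; order=3,0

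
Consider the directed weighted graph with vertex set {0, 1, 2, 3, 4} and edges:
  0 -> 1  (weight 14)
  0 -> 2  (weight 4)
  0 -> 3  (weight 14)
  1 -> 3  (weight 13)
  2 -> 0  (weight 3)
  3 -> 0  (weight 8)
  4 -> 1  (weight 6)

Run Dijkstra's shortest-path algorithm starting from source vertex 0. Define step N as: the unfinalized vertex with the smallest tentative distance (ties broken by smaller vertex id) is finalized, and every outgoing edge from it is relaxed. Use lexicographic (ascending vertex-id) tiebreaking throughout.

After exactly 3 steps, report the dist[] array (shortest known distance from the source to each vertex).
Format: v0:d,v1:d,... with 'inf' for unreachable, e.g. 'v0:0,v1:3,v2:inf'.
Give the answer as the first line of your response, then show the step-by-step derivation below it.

v0:0,v1:14,v2:4,v3:14,v4:inf

step 1: dist = v0:0,v1:14,v2:4,v3:14,v4:inf
step 2: dist = v0:0,v1:14,v2:4,v3:14,v4:inf
step 3: dist = v0:0,v1:14,v2:4,v3:14,v4:inf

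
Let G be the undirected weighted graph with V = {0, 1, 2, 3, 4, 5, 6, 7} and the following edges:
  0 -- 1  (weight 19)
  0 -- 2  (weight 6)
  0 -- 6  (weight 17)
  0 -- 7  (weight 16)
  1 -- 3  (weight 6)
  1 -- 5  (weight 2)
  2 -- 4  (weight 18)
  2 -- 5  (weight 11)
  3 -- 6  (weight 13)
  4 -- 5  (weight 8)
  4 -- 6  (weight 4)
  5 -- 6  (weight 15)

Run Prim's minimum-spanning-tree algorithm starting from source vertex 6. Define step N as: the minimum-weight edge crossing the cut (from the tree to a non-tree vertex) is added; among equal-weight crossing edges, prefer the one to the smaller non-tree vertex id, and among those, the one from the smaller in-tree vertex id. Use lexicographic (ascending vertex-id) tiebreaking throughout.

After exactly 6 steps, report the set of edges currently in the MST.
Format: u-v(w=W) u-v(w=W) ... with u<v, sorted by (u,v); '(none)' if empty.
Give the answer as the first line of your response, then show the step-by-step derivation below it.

0-2(w=6) 1-3(w=6) 1-5(w=2) 2-5(w=11) 4-5(w=8) 4-6(w=4)

step 1: add edge 4-6 (w=4); MST = {4-6(w=4)}
step 2: add edge 4-5 (w=8); MST = {4-5(w=8) 4-6(w=4)}
step 3: add edge 1-5 (w=2); MST = {1-5(w=2) 4-5(w=8) 4-6(w=4)}
step 4: add edge 1-3 (w=6); MST = {1-3(w=6) 1-5(w=2) 4-5(w=8) 4-6(w=4)}
step 5: add edge 2-5 (w=11); MST = {1-3(w=6) 1-5(w=2) 2-5(w=11) 4-5(w=8) 4-6(w=4)}
step 6: add edge 0-2 (w=6); MST = {0-2(w=6) 1-3(w=6) 1-5(w=2) 2-5(w=11) 4-5(w=8) 4-6(w=4)}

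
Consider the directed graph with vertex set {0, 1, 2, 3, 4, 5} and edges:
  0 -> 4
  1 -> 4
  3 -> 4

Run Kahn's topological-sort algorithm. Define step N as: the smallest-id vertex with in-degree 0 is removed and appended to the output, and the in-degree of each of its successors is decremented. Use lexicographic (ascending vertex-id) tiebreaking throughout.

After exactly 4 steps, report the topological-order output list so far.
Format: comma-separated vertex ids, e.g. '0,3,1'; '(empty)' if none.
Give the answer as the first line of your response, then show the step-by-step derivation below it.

0,1,2,3

step 1: output 0; order=[0]; indeg=(0,0,0,0,2,0)
step 2: output 1; order=[0,1]; indeg=(0,0,0,0,1,0)
step 3: output 2; order=[0,1,2]; indeg=(0,0,0,0,1,0)
step 4: output 3; order=[0,1,2,3]; indeg=(0,0,0,0,0,0)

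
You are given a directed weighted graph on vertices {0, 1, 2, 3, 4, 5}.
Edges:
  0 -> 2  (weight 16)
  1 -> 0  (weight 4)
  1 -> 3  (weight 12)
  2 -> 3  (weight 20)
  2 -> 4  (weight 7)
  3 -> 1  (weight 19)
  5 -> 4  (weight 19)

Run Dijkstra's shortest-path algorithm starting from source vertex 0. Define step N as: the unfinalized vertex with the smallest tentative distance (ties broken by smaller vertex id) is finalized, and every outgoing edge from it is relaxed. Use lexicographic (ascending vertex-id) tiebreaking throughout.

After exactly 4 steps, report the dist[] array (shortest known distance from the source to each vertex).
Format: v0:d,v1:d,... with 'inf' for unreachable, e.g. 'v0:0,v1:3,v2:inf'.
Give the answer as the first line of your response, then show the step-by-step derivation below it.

v0:0,v1:55,v2:16,v3:36,v4:23,v5:inf

step 1: dist = v0:0,v1:inf,v2:16,v3:inf,v4:inf,v5:inf
step 2: dist = v0:0,v1:inf,v2:16,v3:36,v4:23,v5:inf
step 3: dist = v0:0,v1:inf,v2:16,v3:36,v4:23,v5:inf
step 4: dist = v0:0,v1:55,v2:16,v3:36,v4:23,v5:inf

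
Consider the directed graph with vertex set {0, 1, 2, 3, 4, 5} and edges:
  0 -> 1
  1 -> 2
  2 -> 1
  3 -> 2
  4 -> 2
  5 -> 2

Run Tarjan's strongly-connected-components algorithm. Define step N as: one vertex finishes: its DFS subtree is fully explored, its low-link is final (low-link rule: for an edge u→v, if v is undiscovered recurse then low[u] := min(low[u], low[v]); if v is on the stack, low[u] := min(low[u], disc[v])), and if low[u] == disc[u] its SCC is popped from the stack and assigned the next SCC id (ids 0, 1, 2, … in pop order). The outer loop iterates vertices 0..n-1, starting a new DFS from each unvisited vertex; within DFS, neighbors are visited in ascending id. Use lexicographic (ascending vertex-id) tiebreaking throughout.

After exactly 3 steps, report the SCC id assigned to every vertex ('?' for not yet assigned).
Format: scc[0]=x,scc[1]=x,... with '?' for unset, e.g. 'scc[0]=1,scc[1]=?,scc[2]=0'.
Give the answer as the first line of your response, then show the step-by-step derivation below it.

scc[0]=1,scc[1]=0,scc[2]=0,scc[3]=?,scc[4]=?,scc[5]=?

step 1: low=(low[0]=0,low[1]=1,low[2]=1,low[3]=?,low[4]=?,low[5]=?); scc=(scc[0]=?,scc[1]=?,scc[2]=?,scc[3]=?,scc[4]=?,scc[5]=?)
step 2: low=(low[0]=0,low[1]=1,low[2]=1,low[3]=?,low[4]=?,low[5]=?); scc=(scc[0]=?,scc[1]=0,scc[2]=0,scc[3]=?,scc[4]=?,scc[5]=?)
step 3: low=(low[0]=0,low[1]=1,low[2]=1,low[3]=?,low[4]=?,low[5]=?); scc=(scc[0]=1,scc[1]=0,scc[2]=0,scc[3]=?,scc[4]=?,scc[5]=?)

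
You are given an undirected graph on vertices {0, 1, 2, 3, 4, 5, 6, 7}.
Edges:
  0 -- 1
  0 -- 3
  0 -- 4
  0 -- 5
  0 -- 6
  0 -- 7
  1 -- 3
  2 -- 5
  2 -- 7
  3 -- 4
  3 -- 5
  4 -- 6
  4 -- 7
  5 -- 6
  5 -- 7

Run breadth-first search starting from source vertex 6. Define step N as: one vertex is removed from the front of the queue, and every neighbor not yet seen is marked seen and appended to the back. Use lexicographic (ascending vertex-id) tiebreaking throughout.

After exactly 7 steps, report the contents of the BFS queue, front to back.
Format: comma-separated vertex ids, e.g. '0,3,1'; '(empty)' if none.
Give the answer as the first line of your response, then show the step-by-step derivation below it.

2

step 1: dequeue 6; queue=[0,4,5]; order=6
step 2: dequeue 0; queue=[4,5,1,3,7]; order=6,0
step 3: dequeue 4; queue=[5,1,3,7]; order=6,0,4
step 4: dequeue 5; queue=[1,3,7,2]; order=6,0,4,5
step 5: dequeue 1; queue=[3,7,2]; order=6,0,4,5,1
step 6: dequeue 3; queue=[7,2]; order=6,0,4,5,1,3
step 7: dequeue 7; queue=[2]; order=6,0,4,5,1,3,7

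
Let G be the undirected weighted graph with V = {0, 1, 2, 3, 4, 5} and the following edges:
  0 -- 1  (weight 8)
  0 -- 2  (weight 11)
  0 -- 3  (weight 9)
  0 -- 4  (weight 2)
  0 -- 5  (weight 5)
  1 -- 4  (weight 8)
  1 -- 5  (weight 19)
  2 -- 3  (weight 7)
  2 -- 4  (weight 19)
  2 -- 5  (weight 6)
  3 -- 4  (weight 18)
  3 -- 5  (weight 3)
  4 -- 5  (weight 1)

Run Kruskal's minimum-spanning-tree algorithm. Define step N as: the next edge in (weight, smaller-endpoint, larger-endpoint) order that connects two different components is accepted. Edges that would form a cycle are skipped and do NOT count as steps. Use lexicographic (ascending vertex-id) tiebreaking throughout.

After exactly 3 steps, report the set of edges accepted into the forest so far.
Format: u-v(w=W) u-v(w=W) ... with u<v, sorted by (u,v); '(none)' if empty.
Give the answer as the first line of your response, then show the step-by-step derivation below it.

0-4(w=2) 3-5(w=3) 4-5(w=1)

step 1: add edge 4-5 (w=1); MST = {4-5(w=1)}
step 2: add edge 0-4 (w=2); MST = {0-4(w=2) 4-5(w=1)}
step 3: add edge 3-5 (w=3); MST = {0-4(w=2) 3-5(w=3) 4-5(w=1)}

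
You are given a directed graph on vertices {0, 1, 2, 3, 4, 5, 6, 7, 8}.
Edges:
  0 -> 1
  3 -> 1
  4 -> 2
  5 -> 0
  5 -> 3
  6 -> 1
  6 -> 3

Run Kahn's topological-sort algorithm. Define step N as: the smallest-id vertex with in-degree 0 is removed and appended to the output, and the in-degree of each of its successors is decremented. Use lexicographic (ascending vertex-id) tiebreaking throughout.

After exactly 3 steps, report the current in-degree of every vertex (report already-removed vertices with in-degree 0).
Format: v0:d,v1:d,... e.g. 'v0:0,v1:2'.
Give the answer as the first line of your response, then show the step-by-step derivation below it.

v0:0,v1:3,v2:0,v3:1,v4:0,v5:0,v6:0,v7:0,v8:0

step 1: output 4; order=[4]; indeg=(1,3,0,2,0,0,0,0,0)
step 2: output 2; order=[4,2]; indeg=(1,3,0,2,0,0,0,0,0)
step 3: output 5; order=[4,2,5]; indeg=(0,3,0,1,0,0,0,0,0)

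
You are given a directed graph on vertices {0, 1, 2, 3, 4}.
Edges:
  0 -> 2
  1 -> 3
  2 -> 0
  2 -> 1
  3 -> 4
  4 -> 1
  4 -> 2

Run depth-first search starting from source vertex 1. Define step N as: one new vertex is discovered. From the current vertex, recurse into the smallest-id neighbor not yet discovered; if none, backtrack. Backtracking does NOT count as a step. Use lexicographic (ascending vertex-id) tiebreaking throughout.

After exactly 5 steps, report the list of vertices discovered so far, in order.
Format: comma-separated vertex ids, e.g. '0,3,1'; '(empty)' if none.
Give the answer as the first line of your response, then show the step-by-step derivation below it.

1,3,4,2,0

step 1: discover 1; path=1; order=1
step 2: discover 3; path=1>3; order=1,3
step 3: discover 4; path=1>3>4; order=1,3,4
step 4: discover 2; path=1>3>4>2; order=1,3,4,2
step 5: discover 0; path=1>3>4>2>0; order=1,3,4,2,0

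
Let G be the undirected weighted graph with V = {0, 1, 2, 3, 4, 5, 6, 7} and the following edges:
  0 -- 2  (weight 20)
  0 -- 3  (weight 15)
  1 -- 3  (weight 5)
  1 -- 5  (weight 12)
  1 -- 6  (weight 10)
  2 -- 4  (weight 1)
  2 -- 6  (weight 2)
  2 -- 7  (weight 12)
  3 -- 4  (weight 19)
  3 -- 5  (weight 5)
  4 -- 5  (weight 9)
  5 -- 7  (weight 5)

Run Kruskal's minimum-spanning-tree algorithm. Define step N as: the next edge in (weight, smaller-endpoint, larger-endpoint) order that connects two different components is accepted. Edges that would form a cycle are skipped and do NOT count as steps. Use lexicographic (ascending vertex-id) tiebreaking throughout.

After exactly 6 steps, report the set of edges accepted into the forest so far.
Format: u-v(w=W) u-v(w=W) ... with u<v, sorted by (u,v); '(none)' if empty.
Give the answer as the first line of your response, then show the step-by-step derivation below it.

1-3(w=5) 2-4(w=1) 2-6(w=2) 3-5(w=5) 4-5(w=9) 5-7(w=5)

step 1: add edge 2-4 (w=1); MST = {2-4(w=1)}
step 2: add edge 2-6 (w=2); MST = {2-4(w=1) 2-6(w=2)}
step 3: add edge 1-3 (w=5); MST = {1-3(w=5) 2-4(w=1) 2-6(w=2)}
step 4: add edge 3-5 (w=5); MST = {1-3(w=5) 2-4(w=1) 2-6(w=2) 3-5(w=5)}
step 5: add edge 5-7 (w=5); MST = {1-3(w=5) 2-4(w=1) 2-6(w=2) 3-5(w=5) 5-7(w=5)}
step 6: add edge 4-5 (w=9); MST = {1-3(w=5) 2-4(w=1) 2-6(w=2) 3-5(w=5) 4-5(w=9) 5-7(w=5)}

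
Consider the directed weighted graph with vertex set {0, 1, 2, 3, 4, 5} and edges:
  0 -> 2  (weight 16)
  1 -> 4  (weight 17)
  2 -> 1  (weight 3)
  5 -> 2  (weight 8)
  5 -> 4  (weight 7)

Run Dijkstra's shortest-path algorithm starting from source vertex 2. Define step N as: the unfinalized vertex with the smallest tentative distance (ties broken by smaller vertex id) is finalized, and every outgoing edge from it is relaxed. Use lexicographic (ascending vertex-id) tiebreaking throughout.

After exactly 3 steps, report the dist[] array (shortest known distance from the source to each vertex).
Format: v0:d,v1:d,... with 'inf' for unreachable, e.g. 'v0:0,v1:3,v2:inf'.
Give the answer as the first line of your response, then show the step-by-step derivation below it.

v0:inf,v1:3,v2:0,v3:inf,v4:20,v5:inf

step 1: dist = v0:inf,v1:3,v2:0,v3:inf,v4:inf,v5:inf
step 2: dist = v0:inf,v1:3,v2:0,v3:inf,v4:20,v5:inf
step 3: dist = v0:inf,v1:3,v2:0,v3:inf,v4:20,v5:inf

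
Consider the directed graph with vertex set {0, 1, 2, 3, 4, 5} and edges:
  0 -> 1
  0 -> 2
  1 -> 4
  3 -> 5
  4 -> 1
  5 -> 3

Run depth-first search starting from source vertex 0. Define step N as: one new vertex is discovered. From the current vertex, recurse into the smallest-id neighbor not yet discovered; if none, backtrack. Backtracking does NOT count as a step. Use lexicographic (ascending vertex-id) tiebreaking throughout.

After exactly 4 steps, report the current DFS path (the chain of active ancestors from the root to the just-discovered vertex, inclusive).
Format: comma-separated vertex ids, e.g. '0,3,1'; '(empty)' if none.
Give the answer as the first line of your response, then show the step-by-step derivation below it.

0,2

step 1: discover 0; path=0; order=0
step 2: discover 1; path=0>1; order=0,1
step 3: discover 4; path=0>1>4; order=0,1,4
step 4: discover 2; path=0>2; order=0,1,4,2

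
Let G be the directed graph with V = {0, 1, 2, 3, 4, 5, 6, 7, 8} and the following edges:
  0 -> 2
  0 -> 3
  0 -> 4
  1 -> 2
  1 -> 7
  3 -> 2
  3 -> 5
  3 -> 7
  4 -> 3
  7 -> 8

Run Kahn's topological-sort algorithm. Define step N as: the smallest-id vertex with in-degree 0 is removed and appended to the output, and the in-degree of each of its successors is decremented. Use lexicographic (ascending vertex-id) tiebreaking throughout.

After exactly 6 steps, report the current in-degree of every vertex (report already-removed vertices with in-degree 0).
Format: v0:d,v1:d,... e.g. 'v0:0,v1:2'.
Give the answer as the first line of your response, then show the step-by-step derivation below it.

v0:0,v1:0,v2:0,v3:0,v4:0,v5:0,v6:0,v7:0,v8:1

step 1: output 0; order=[0]; indeg=(0,0,2,1,0,1,0,2,1)
step 2: output 1; order=[0,1]; indeg=(0,0,1,1,0,1,0,1,1)
step 3: output 4; order=[0,1,4]; indeg=(0,0,1,0,0,1,0,1,1)
step 4: output 3; order=[0,1,4,3]; indeg=(0,0,0,0,0,0,0,0,1)
step 5: output 2; order=[0,1,4,3,2]; indeg=(0,0,0,0,0,0,0,0,1)
step 6: output 5; order=[0,1,4,3,2,5]; indeg=(0,0,0,0,0,0,0,0,1)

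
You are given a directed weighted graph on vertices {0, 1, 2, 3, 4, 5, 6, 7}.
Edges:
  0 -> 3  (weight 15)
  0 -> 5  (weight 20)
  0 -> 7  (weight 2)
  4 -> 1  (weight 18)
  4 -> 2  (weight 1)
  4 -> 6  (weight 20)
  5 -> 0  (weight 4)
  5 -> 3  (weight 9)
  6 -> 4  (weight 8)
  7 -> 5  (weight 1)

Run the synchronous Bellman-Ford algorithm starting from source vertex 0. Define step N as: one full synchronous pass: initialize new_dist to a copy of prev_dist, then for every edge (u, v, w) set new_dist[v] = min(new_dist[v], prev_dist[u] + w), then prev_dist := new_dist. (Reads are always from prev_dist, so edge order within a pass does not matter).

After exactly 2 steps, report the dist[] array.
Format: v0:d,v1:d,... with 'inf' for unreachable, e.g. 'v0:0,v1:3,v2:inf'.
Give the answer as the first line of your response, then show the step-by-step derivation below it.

v0:0,v1:inf,v2:inf,v3:15,v4:inf,v5:3,v6:inf,v7:2

step 1: dist = v0:0,v1:inf,v2:inf,v3:15,v4:inf,v5:20,v6:inf,v7:2
step 2: dist = v0:0,v1:inf,v2:inf,v3:15,v4:inf,v5:3,v6:inf,v7:2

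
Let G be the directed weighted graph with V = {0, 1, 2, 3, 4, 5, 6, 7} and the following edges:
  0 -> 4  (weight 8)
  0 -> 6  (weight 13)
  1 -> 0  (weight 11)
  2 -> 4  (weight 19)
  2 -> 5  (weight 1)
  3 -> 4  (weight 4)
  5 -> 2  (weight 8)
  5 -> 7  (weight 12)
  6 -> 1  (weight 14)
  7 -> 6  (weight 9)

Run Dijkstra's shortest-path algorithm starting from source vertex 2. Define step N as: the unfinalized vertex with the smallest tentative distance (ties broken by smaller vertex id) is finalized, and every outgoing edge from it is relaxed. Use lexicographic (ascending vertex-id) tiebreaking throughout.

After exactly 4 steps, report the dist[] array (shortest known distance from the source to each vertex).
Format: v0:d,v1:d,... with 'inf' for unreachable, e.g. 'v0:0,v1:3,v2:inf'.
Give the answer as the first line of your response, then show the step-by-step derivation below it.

v0:inf,v1:inf,v2:0,v3:inf,v4:19,v5:1,v6:22,v7:13

step 1: dist = v0:inf,v1:inf,v2:0,v3:inf,v4:19,v5:1,v6:inf,v7:inf
step 2: dist = v0:inf,v1:inf,v2:0,v3:inf,v4:19,v5:1,v6:inf,v7:13
step 3: dist = v0:inf,v1:inf,v2:0,v3:inf,v4:19,v5:1,v6:22,v7:13
step 4: dist = v0:inf,v1:inf,v2:0,v3:inf,v4:19,v5:1,v6:22,v7:13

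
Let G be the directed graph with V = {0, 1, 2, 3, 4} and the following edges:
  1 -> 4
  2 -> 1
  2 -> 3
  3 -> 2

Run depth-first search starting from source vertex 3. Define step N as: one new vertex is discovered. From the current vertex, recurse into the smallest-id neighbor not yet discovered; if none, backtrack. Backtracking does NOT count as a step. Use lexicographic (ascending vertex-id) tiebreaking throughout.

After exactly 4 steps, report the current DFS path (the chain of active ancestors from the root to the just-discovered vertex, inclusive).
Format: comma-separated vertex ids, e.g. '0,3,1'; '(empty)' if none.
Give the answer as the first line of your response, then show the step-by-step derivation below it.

3,2,1,4

step 1: discover 3; path=3; order=3
step 2: discover 2; path=3>2; order=3,2
step 3: discover 1; path=3>2>1; order=3,2,1
step 4: discover 4; path=3>2>1>4; order=3,2,1,4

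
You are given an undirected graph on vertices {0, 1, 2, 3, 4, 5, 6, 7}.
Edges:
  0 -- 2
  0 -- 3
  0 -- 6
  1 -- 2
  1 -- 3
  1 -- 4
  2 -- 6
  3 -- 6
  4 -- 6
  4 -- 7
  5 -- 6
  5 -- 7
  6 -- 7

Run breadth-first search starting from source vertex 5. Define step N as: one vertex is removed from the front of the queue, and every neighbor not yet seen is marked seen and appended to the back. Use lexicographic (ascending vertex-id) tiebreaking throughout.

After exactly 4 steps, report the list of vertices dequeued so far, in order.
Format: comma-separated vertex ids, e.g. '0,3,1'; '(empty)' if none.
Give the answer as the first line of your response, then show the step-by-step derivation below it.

5,6,7,0

step 1: dequeue 5; queue=[6,7]; order=5
step 2: dequeue 6; queue=[7,0,2,3,4]; order=5,6
step 3: dequeue 7; queue=[0,2,3,4]; order=5,6,7
step 4: dequeue 0; queue=[2,3,4]; order=5,6,7,0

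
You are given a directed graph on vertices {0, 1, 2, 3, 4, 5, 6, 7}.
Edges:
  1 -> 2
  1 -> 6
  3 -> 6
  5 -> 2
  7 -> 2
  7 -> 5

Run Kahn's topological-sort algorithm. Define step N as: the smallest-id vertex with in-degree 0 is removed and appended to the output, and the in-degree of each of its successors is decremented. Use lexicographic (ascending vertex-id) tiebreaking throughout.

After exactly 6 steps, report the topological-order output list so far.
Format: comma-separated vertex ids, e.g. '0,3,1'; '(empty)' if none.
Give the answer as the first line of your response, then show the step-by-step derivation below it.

0,1,3,4,6,7

step 1: output 0; order=[0]; indeg=(0,0,3,0,0,1,2,0)
step 2: output 1; order=[0,1]; indeg=(0,0,2,0,0,1,1,0)
step 3: output 3; order=[0,1,3]; indeg=(0,0,2,0,0,1,0,0)
step 4: output 4; order=[0,1,3,4]; indeg=(0,0,2,0,0,1,0,0)
step 5: output 6; order=[0,1,3,4,6]; indeg=(0,0,2,0,0,1,0,0)
step 6: output 7; order=[0,1,3,4,6,7]; indeg=(0,0,1,0,0,0,0,0)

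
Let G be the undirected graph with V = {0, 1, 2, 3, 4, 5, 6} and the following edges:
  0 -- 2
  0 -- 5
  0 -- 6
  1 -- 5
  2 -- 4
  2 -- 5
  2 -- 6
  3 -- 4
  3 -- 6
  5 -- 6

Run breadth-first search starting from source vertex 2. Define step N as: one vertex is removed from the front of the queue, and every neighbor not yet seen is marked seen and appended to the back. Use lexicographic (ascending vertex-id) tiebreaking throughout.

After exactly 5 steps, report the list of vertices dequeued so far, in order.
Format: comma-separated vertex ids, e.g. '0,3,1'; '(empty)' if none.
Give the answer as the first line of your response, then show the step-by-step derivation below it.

2,0,4,5,6

step 1: dequeue 2; queue=[0,4,5,6]; order=2
step 2: dequeue 0; queue=[4,5,6]; order=2,0
step 3: dequeue 4; queue=[5,6,3]; order=2,0,4
step 4: dequeue 5; queue=[6,3,1]; order=2,0,4,5
step 5: dequeue 6; queue=[3,1]; order=2,0,4,5,6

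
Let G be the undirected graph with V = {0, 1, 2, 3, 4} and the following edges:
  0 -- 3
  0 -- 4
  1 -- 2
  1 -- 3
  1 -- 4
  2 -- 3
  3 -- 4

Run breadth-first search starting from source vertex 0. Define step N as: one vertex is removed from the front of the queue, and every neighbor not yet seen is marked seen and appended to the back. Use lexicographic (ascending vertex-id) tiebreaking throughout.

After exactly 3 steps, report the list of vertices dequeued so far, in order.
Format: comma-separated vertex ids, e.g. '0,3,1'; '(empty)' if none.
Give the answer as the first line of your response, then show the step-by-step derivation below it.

0,3,4

step 1: dequeue 0; queue=[3,4]; order=0
step 2: dequeue 3; queue=[4,1,2]; order=0,3
step 3: dequeue 4; queue=[1,2]; order=0,3,4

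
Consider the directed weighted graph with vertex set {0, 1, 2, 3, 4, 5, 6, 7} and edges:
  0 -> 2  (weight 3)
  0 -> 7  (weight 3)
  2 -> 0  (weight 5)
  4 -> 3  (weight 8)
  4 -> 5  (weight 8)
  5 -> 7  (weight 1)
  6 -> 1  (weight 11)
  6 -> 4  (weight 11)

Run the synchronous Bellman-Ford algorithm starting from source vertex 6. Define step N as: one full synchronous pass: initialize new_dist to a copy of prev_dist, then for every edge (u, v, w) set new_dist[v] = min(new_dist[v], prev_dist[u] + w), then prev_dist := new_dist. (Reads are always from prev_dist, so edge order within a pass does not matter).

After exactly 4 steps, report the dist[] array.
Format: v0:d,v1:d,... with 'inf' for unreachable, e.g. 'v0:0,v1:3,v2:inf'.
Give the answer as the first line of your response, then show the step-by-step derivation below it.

v0:inf,v1:11,v2:inf,v3:19,v4:11,v5:19,v6:0,v7:20

step 1: dist = v0:inf,v1:11,v2:inf,v3:inf,v4:11,v5:inf,v6:0,v7:inf
step 2: dist = v0:inf,v1:11,v2:inf,v3:19,v4:11,v5:19,v6:0,v7:inf
step 3: dist = v0:inf,v1:11,v2:inf,v3:19,v4:11,v5:19,v6:0,v7:20
step 4: dist = v0:inf,v1:11,v2:inf,v3:19,v4:11,v5:19,v6:0,v7:20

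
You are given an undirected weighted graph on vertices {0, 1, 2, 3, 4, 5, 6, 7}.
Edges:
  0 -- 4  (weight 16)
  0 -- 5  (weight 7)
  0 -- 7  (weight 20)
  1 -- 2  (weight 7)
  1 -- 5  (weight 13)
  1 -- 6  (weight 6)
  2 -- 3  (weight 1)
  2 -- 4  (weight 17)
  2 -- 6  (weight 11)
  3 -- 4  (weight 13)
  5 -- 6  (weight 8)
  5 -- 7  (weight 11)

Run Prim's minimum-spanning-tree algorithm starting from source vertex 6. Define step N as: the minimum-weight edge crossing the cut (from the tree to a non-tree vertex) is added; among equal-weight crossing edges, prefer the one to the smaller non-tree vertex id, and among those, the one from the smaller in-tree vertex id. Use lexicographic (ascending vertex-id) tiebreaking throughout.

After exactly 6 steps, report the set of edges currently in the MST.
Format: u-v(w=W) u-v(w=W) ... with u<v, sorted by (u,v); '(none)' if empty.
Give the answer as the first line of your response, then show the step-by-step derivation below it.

0-5(w=7) 1-2(w=7) 1-6(w=6) 2-3(w=1) 5-6(w=8) 5-7(w=11)

step 1: add edge 1-6 (w=6); MST = {1-6(w=6)}
step 2: add edge 1-2 (w=7); MST = {1-2(w=7) 1-6(w=6)}
step 3: add edge 2-3 (w=1); MST = {1-2(w=7) 1-6(w=6) 2-3(w=1)}
step 4: add edge 5-6 (w=8); MST = {1-2(w=7) 1-6(w=6) 2-3(w=1) 5-6(w=8)}
step 5: add edge 0-5 (w=7); MST = {0-5(w=7) 1-2(w=7) 1-6(w=6) 2-3(w=1) 5-6(w=8)}
step 6: add edge 5-7 (w=11); MST = {0-5(w=7) 1-2(w=7) 1-6(w=6) 2-3(w=1) 5-6(w=8) 5-7(w=11)}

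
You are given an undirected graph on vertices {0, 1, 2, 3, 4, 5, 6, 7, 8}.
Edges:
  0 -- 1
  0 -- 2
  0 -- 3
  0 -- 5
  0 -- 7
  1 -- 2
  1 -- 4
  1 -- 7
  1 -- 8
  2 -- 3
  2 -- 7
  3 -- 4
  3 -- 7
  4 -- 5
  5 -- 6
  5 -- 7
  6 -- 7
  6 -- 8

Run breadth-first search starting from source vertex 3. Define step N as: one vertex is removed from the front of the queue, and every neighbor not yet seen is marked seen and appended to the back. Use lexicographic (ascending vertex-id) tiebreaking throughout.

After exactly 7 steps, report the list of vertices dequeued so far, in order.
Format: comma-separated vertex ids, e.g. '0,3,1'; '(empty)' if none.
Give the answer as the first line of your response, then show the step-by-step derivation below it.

3,0,2,4,7,1,5

step 1: dequeue 3; queue=[0,2,4,7]; order=3
step 2: dequeue 0; queue=[2,4,7,1,5]; order=3,0
step 3: dequeue 2; queue=[4,7,1,5]; order=3,0,2
step 4: dequeue 4; queue=[7,1,5]; order=3,0,2,4
step 5: dequeue 7; queue=[1,5,6]; order=3,0,2,4,7
step 6: dequeue 1; queue=[5,6,8]; order=3,0,2,4,7,1
step 7: dequeue 5; queue=[6,8]; order=3,0,2,4,7,1,5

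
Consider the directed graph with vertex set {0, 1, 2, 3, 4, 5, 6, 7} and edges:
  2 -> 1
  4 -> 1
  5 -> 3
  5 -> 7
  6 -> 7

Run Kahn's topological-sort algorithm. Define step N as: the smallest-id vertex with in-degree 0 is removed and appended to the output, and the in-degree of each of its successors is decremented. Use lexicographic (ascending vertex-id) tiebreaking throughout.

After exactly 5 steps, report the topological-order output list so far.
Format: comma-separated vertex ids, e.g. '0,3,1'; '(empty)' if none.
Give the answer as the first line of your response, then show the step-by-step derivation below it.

0,2,4,1,5

step 1: output 0; order=[0]; indeg=(0,2,0,1,0,0,0,2)
step 2: output 2; order=[0,2]; indeg=(0,1,0,1,0,0,0,2)
step 3: output 4; order=[0,2,4]; indeg=(0,0,0,1,0,0,0,2)
step 4: output 1; order=[0,2,4,1]; indeg=(0,0,0,1,0,0,0,2)
step 5: output 5; order=[0,2,4,1,5]; indeg=(0,0,0,0,0,0,0,1)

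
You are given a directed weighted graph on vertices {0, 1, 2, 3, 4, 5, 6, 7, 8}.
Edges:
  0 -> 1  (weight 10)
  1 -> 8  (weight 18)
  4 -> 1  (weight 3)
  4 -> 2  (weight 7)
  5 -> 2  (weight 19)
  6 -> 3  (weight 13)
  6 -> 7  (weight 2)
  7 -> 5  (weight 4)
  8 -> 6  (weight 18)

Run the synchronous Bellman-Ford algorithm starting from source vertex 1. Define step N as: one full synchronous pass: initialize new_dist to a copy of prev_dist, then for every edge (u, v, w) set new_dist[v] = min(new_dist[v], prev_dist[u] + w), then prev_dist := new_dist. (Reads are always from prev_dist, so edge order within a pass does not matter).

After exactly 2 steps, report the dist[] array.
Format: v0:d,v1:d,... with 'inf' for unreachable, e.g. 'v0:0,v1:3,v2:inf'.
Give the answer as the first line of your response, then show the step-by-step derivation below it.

v0:inf,v1:0,v2:inf,v3:inf,v4:inf,v5:inf,v6:36,v7:inf,v8:18

step 1: dist = v0:inf,v1:0,v2:inf,v3:inf,v4:inf,v5:inf,v6:inf,v7:inf,v8:18
step 2: dist = v0:inf,v1:0,v2:inf,v3:inf,v4:inf,v5:inf,v6:36,v7:inf,v8:18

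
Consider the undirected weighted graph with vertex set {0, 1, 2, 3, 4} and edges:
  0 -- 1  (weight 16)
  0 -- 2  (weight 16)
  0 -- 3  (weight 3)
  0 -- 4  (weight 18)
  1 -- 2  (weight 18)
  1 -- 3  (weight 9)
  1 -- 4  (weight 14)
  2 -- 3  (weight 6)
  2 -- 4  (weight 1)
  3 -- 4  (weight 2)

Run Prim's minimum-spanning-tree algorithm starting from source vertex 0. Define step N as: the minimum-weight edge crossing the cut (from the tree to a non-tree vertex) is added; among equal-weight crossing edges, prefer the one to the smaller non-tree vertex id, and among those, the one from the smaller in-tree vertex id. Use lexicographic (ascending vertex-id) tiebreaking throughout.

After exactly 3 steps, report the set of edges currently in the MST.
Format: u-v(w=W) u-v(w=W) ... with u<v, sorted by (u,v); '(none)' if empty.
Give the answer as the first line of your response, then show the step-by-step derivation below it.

0-3(w=3) 2-4(w=1) 3-4(w=2)

step 1: add edge 0-3 (w=3); MST = {0-3(w=3)}
step 2: add edge 3-4 (w=2); MST = {0-3(w=3) 3-4(w=2)}
step 3: add edge 2-4 (w=1); MST = {0-3(w=3) 2-4(w=1) 3-4(w=2)}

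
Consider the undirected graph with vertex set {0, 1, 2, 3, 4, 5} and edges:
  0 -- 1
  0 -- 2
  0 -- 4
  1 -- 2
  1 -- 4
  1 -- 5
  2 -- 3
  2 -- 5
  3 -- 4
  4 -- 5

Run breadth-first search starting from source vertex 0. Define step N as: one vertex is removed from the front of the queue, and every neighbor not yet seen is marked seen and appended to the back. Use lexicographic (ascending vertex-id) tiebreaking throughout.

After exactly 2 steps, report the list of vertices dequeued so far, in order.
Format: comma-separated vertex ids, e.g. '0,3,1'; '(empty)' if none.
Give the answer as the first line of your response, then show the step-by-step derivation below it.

0,1

step 1: dequeue 0; queue=[1,2,4]; order=0
step 2: dequeue 1; queue=[2,4,5]; order=0,1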